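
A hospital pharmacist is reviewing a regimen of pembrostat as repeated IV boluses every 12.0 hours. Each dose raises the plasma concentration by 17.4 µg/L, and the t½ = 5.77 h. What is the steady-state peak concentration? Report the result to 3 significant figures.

22.8 µg/L

k = ln 2 / 5.77 = 0.1201 h⁻¹
Fraction remaining after one interval: e^(−kτ) = e^(−0.1201 × 12.0) = 0.2366
R = 1 / (1 − 0.2366) = 1.310
Css,max = 17.4 × 1.310 ≈ 22.8 µg/L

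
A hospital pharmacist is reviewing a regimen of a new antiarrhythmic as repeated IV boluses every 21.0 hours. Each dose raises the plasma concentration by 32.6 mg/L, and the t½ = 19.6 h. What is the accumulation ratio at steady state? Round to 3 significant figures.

1.91

k = ln 2 / 19.6 = 0.03536 h⁻¹
Fraction remaining after one interval: e^(−kτ) = e^(−0.03536 × 21.0) = 0.4758
R = 1 / (1 − 0.4758) = 1 / 0.5242 ≈ 1.91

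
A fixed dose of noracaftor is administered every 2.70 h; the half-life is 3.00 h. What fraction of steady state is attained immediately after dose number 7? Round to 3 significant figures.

k = ln 2 / 3.00 = 0.2310 h⁻¹
f_n = 1 − e^(−nkτ) = 1 − e^(−7 × 0.2310 × 2.70) = 1 − e^(−4.367) = 1 − 0.01269 ≈ 0.987

0.987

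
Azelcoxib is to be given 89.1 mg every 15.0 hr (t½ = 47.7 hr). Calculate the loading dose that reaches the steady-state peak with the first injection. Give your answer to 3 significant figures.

k = ln 2 / 47.7 = 0.01453 hr⁻¹
Accumulation ratio R = 1 / (1 − e^(−kτ)) = 1 / (1 − e^(−0.01453×15.0)) = 1 / (1 − 0.8041) = 5.106
Loading dose = maintenance dose × R = 89.1 × 5.106 ≈ 455 mg

455 mg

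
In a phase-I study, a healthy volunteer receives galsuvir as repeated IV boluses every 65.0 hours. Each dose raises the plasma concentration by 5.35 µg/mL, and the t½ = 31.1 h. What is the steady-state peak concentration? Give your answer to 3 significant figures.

k = ln 2 / 31.1 = 0.02229 h⁻¹
Fraction remaining after one interval: e^(−kτ) = e^(−0.02229 × 65.0) = 0.2349
R = 1 / (1 − 0.2349) = 1.307
Css,max = 5.35 × 1.307 ≈ 6.99 µg/mL

6.99 µg/mL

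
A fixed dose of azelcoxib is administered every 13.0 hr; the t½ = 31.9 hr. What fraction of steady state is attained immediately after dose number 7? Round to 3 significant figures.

0.862

k = ln 2 / 31.9 = 0.02173 hr⁻¹
f_n = 1 − e^(−nkτ) = 1 − e^(−7 × 0.02173 × 13.0) = 1 − e^(−1.977) = 1 − 0.1384 ≈ 0.862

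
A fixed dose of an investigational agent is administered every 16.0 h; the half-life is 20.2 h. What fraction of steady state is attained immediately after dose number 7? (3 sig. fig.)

0.979

k = ln 2 / 20.2 = 0.03431 h⁻¹
f_n = 1 − e^(−nkτ) = 1 − e^(−7 × 0.03431 × 16.0) = 1 − e^(−3.843) = 1 − 0.02143 ≈ 0.979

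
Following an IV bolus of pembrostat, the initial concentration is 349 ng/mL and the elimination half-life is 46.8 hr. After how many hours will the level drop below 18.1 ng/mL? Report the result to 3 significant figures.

k = ln 2 / 46.8 = 0.01481 hr⁻¹
C(t) = C₀ e^(−kt)  ⇒  t = ln(C₀/C) / k
t = ln(349/18.1) / 0.01481 = 2.959 / 0.01481 ≈ 200 hours

200 hours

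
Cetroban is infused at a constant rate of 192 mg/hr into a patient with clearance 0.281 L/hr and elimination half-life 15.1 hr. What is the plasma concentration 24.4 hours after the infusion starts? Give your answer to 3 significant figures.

Css = rate / CL = 192 / 0.281 = 683.3 µg/mL
k = ln 2 / 15.1 = 0.04590 hr⁻¹
C(t) = Css (1 − e^(−kt)) = 683.3 × (1 − e^(−1.120)) = 683.3 × 0.6737 ≈ 460 µg/mL

460 µg/mL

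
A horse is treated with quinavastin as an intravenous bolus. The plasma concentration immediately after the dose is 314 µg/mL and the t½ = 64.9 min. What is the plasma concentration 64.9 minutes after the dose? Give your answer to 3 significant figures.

k = ln 2 / 64.9 = 0.01068 min⁻¹
C(t) = C₀ e^(−kt) = 314 × e^(−0.01068 × 64.9) = 314 × e^(−0.6931) = 314 × 0.5000 ≈ 157 µg/mL

157 µg/mL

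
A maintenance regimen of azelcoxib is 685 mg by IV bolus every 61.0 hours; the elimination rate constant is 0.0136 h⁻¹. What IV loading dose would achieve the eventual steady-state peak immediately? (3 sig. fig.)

Accumulation ratio R = 1 / (1 − e^(−kτ)) = 1 / (1 − e^(−0.01360×61.0)) = 1 / (1 − 0.4362) = 1.774
Loading dose = maintenance dose × R = 685 × 1.774 ≈ 1220 mg

1220 mg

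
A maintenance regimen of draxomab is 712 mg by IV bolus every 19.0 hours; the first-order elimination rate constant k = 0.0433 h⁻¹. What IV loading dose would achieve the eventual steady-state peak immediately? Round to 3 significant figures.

Accumulation ratio R = 1 / (1 − e^(−kτ)) = 1 / (1 − e^(−0.04330×19.0)) = 1 / (1 − 0.4392) = 1.783
Loading dose = maintenance dose × R = 712 × 1.783 ≈ 1270 mg

1270 mg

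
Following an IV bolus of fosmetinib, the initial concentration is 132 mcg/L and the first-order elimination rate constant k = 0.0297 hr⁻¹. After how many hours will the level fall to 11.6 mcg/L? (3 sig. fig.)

C(t) = C₀ e^(−kt)  ⇒  t = ln(C₀/C) / k
t = ln(132/11.6) / 0.02970 = 2.432 / 0.02970 ≈ 81.9 hours

81.9 hours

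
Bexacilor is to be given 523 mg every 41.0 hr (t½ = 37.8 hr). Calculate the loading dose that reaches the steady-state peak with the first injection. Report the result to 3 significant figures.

990 mg

k = ln 2 / 37.8 = 0.01834 hr⁻¹
Accumulation ratio R = 1 / (1 − e^(−kτ)) = 1 / (1 − e^(−0.01834×41.0)) = 1 / (1 − 0.4715) = 1.892
Loading dose = maintenance dose × R = 523 × 1.892 ≈ 990 mg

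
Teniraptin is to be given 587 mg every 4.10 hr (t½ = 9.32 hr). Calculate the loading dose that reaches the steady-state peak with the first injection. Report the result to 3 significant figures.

k = ln 2 / 9.32 = 0.07437 hr⁻¹
Accumulation ratio R = 1 / (1 − e^(−kτ)) = 1 / (1 − e^(−0.07437×4.10)) = 1 / (1 − 0.7372) = 3.805
Loading dose = maintenance dose × R = 587 × 3.805 ≈ 2230 mg

2230 mg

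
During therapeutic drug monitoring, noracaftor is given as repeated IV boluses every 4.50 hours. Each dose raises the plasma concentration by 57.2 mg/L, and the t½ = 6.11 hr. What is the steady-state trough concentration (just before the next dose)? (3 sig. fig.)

85.9 mg/L

k = ln 2 / 6.11 = 0.1134 hr⁻¹
Fraction remaining after one interval: e^(−kτ) = e^(−0.1134 × 4.50) = 0.6002
R = 1 / (1 − 0.6002) = 2.501
Css,max = 57.2 × 2.501 = 143.1 mg/L
Css,min = Css,max × e^(−kτ) = 143.1 × 0.6002 ≈ 85.9 mg/L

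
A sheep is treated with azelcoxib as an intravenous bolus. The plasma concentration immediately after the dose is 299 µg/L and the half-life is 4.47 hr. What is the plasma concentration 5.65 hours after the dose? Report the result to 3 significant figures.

125 µg/L

k = ln 2 / 4.47 = 0.1551 hr⁻¹
5.65 hr is 1.264 half-lives, so C = 299 × (1/2)^1.264 = 299 × 0.4164 ≈ 125 µg/L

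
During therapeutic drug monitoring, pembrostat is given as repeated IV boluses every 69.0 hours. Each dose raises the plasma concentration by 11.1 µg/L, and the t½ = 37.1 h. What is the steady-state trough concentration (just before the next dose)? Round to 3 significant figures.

k = ln 2 / 37.1 = 0.01868 h⁻¹
Fraction remaining after one interval: e^(−kτ) = e^(−0.01868 × 69.0) = 0.2755
R = 1 / (1 − 0.2755) = 1.380
Css,max = 11.1 × 1.380 = 15.32 µg/L
Css,min = Css,max × e^(−kτ) = 15.32 × 0.2755 ≈ 4.22 µg/L

4.22 µg/L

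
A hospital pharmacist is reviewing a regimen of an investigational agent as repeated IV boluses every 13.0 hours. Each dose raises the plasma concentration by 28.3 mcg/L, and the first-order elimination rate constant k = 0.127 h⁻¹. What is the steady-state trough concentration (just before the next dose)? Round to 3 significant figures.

6.72 mcg/L

Fraction remaining after one interval: e^(−kτ) = e^(−0.1270 × 13.0) = 0.1919
R = 1 / (1 − 0.1919) = 1.237
Css,max = 28.3 × 1.237 = 35.02 mcg/L
Css,min = Css,max × e^(−kτ) = 35.02 × 0.1919 ≈ 6.72 mcg/L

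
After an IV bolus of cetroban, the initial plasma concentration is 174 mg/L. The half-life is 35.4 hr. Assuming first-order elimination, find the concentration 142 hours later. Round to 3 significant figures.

k = ln 2 / 35.4 = 0.01958 hr⁻¹
142 hr is 4.011 half-lives, so C = 174 × (1/2)^4.011 = 174 × 0.06201 ≈ 10.8 mg/L

10.8 mg/L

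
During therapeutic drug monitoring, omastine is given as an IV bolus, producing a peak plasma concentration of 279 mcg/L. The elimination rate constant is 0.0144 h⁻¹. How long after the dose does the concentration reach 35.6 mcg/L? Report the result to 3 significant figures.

C(t) = C₀ e^(−kt)  ⇒  t = ln(C₀/C) / k
t = ln(279/35.6) / 0.01440 = 2.059 / 0.01440 ≈ 143 hours

143 hours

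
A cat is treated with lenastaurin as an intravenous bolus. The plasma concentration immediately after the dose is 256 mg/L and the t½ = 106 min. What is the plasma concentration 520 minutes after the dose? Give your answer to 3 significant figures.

8.54 mg/L

k = ln 2 / 106 = 0.006539 min⁻¹
C(t) = C₀ e^(−kt) = 256 × e^(−0.006539 × 520) = 256 × e^(−3.400) = 256 × 0.03336 ≈ 8.54 mg/L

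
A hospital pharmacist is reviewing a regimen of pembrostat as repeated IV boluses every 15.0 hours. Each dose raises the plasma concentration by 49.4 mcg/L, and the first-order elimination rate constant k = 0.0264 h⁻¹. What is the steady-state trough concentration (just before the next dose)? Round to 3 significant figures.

102 mcg/L

Fraction remaining after one interval: e^(−kτ) = e^(−0.02640 × 15.0) = 0.6730
R = 1 / (1 − 0.6730) = 3.058
Css,max = 49.4 × 3.058 = 151.1 mcg/L
Css,min = Css,max × e^(−kτ) = 151.1 × 0.6730 ≈ 102 mcg/L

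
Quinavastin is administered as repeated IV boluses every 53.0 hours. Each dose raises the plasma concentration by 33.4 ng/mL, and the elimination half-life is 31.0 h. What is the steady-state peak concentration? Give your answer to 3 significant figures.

48.1 ng/mL

k = ln 2 / 31.0 = 0.02236 h⁻¹
Fraction remaining after one interval: e^(−kτ) = e^(−0.02236 × 53.0) = 0.3057
R = 1 / (1 − 0.3057) = 1.440
Css,max = 33.4 × 1.440 ≈ 48.1 ng/mL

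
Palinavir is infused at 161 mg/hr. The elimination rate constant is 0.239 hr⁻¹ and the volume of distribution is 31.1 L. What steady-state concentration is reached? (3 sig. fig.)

CL = k · V = 0.239 × 31.1 = 7.433 L/hr
Css = rate / CL = 161 / 7.433 ≈ 21.7 µg/mL

21.7 µg/mL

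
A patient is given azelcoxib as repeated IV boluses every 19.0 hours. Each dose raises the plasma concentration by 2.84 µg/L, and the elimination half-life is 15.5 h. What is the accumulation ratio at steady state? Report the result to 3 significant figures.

k = ln 2 / 15.5 = 0.04472 h⁻¹
Fraction remaining after one interval: e^(−kτ) = e^(−0.04472 × 19.0) = 0.4276
R = 1 / (1 − 0.4276) = 1 / 0.5724 ≈ 1.75

1.75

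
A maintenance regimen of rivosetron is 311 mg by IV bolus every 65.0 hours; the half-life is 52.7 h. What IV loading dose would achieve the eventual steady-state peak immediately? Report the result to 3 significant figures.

k = ln 2 / 52.7 = 0.01315 h⁻¹
Accumulation ratio R = 1 / (1 − e^(−kτ)) = 1 / (1 − e^(−0.01315×65.0)) = 1 / (1 − 0.4253) = 1.740
Loading dose = maintenance dose × R = 311 × 1.740 ≈ 541 mg

541 mg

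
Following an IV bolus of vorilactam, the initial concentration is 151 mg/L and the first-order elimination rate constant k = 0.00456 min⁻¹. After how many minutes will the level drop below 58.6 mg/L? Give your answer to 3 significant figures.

208 minutes

C(t) = C₀ e^(−kt)  ⇒  t = ln(C₀/C) / k
t = ln(151/58.6) / 0.004560 = 0.9465 / 0.004560 ≈ 208 minutes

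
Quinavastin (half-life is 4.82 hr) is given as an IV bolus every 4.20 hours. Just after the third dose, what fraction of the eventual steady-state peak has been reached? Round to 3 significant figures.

0.837

k = ln 2 / 4.82 = 0.1438 hr⁻¹
f_n = 1 − e^(−nkτ) = 1 − e^(−3 × 0.1438 × 4.20) = 1 − e^(−1.812) = 1 − 0.1633 ≈ 0.837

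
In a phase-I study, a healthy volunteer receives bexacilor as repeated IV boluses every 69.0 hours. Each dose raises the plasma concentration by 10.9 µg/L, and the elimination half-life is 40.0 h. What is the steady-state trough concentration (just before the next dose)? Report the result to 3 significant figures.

4.73 µg/L

k = ln 2 / 40.0 = 0.01733 h⁻¹
Fraction remaining after one interval: e^(−kτ) = e^(−0.01733 × 69.0) = 0.3025
R = 1 / (1 − 0.3025) = 1.434
Css,max = 10.9 × 1.434 = 15.63 µg/L
Css,min = Css,max × e^(−kτ) = 15.63 × 0.3025 ≈ 4.73 µg/L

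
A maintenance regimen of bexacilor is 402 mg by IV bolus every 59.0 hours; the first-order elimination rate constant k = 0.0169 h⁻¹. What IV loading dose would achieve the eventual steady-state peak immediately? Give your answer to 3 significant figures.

Accumulation ratio R = 1 / (1 − e^(−kτ)) = 1 / (1 − e^(−0.01690×59.0)) = 1 / (1 − 0.3689) = 1.585
Loading dose = maintenance dose × R = 402 × 1.585 ≈ 637 mg

637 mg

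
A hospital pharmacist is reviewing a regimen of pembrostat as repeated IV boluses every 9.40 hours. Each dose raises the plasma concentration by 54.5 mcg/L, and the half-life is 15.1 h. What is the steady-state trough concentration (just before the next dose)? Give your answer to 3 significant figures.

101 mcg/L

k = ln 2 / 15.1 = 0.04590 h⁻¹
Fraction remaining after one interval: e^(−kτ) = e^(−0.04590 × 9.40) = 0.6495
R = 1 / (1 − 0.6495) = 2.853
Css,max = 54.5 × 2.853 = 155.5 mcg/L
Css,min = Css,max × e^(−kτ) = 155.5 × 0.6495 ≈ 101 mcg/L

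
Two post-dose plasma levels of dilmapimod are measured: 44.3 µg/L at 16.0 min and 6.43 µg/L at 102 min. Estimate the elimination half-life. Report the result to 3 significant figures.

30.9 minutes

k = ln(C₁/C₂) / (t₂ − t₁) = ln(44.3/6.43) / (102 − 16.0)
  = 1.930 / 86.00 = 0.02244 min⁻¹
t½ = ln 2 / k = ln 2 / 0.02244 ≈ 30.9 minutes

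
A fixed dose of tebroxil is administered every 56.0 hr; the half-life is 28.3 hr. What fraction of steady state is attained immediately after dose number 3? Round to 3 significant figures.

k = ln 2 / 28.3 = 0.02449 hr⁻¹
f_n = 1 − e^(−nkτ) = 1 − e^(−3 × 0.02449 × 56.0) = 1 − e^(−4.115) = 1 − 0.01633 ≈ 0.984

0.984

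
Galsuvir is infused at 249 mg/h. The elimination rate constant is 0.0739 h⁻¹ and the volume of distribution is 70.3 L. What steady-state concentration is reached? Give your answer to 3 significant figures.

47.9 µg/mL

CL = k · V = 0.0739 × 70.3 = 5.195 L/h
Css = rate / CL = 249 / 5.195 ≈ 47.9 µg/mL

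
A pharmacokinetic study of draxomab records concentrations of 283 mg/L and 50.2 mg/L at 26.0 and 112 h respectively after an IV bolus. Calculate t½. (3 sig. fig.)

k = ln(C₁/C₂) / (t₂ − t₁) = ln(283/50.2) / (112 − 26.0)
  = 1.729 / 86.00 = 0.02011 h⁻¹
t½ = ln 2 / k = ln 2 / 0.02011 ≈ 34.5 hours

34.5 hours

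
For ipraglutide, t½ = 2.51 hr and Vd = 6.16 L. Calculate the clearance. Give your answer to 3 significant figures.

k = ln 2 / t½ = ln 2 / 2.51 = 0.2762 hr⁻¹
CL = k · V = 0.2762 × 6.16 ≈ 1.70 L/hr

1.70 L/hr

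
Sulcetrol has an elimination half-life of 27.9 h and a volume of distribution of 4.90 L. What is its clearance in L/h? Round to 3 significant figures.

0.122 L/h

k = ln 2 / t½ = ln 2 / 27.9 = 0.02484 h⁻¹
CL = k · V = 0.02484 × 4.90 ≈ 0.122 L/h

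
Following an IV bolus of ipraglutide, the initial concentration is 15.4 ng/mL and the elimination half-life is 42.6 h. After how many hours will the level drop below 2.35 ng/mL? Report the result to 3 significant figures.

116 hours

k = ln 2 / 42.6 = 0.01627 h⁻¹
C(t) = C₀ e^(−kt)  ⇒  t = ln(C₀/C) / k
t = ln(15.4/2.35) / 0.01627 = 1.880 / 0.01627 ≈ 116 hours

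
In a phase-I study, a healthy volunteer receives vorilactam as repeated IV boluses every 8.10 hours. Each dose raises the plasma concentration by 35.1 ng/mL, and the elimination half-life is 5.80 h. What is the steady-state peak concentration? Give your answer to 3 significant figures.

k = ln 2 / 5.80 = 0.1195 h⁻¹
Fraction remaining after one interval: e^(−kτ) = e^(−0.1195 × 8.10) = 0.3798
R = 1 / (1 − 0.3798) = 1.612
Css,max = 35.1 × 1.612 ≈ 56.6 ng/mL

56.6 ng/mL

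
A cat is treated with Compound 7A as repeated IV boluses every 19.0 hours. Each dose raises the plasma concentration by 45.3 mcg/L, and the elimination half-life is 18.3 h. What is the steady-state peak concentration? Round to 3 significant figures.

k = ln 2 / 18.3 = 0.03788 h⁻¹
Fraction remaining after one interval: e^(−kτ) = e^(−0.03788 × 19.0) = 0.4869
R = 1 / (1 − 0.4869) = 1.949
Css,max = 45.3 × 1.949 ≈ 88.3 mcg/L

88.3 mcg/L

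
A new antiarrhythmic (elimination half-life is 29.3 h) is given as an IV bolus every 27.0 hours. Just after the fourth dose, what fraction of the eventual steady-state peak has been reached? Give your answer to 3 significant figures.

k = ln 2 / 29.3 = 0.02366 h⁻¹
f_n = 1 − e^(−nkτ) = 1 − e^(−4 × 0.02366 × 27.0) = 1 − e^(−2.555) = 1 − 0.07770 ≈ 0.922

0.922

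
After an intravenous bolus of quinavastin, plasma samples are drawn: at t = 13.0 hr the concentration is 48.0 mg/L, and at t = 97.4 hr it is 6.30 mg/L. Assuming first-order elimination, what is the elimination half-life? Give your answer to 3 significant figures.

28.8 hours

k = ln(C₁/C₂) / (t₂ − t₁) = ln(48.0/6.30) / (97.4 − 13.0)
  = 2.031 / 84.40 = 0.02406 hr⁻¹
t½ = ln 2 / k = ln 2 / 0.02406 ≈ 28.8 hours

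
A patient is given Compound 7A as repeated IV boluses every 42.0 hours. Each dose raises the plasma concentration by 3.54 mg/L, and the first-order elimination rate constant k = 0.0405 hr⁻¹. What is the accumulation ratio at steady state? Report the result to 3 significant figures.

Fraction remaining after one interval: e^(−kτ) = e^(−0.04050 × 42.0) = 0.1825
R = 1 / (1 − 0.1825) = 1 / 0.8175 ≈ 1.22

1.22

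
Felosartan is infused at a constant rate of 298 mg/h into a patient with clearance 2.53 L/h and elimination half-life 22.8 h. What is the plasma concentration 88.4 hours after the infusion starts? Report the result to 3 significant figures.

110 µg/mL

Css = rate / CL = 298 / 2.53 = 117.8 µg/mL
k = ln 2 / 22.8 = 0.03040 h⁻¹
C(t) = Css (1 − e^(−kt)) = 117.8 × (1 − e^(−2.687)) = 117.8 × 0.9319 ≈ 110 µg/mL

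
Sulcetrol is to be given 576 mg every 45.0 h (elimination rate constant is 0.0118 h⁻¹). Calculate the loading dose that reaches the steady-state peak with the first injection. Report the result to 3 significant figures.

Accumulation ratio R = 1 / (1 − e^(−kτ)) = 1 / (1 − e^(−0.01180×45.0)) = 1 / (1 − 0.5880) = 2.427
Loading dose = maintenance dose × R = 576 × 2.427 ≈ 1400 mg

1400 mg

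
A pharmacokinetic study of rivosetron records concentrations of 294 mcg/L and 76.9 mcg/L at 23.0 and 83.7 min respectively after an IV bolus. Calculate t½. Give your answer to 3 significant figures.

31.4 minutes

k = ln(C₁/C₂) / (t₂ − t₁) = ln(294/76.9) / (83.7 − 23.0)
  = 1.341 / 60.70 = 0.02209 min⁻¹
t½ = ln 2 / k = ln 2 / 0.02209 ≈ 31.4 minutes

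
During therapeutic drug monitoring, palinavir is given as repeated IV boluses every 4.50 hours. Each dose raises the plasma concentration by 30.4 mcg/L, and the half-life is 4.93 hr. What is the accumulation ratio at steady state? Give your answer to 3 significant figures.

k = ln 2 / 4.93 = 0.1406 hr⁻¹
Fraction remaining after one interval: e^(−kτ) = e^(−0.1406 × 4.50) = 0.5312
R = 1 / (1 − 0.5312) = 1 / 0.4688 ≈ 2.13

2.13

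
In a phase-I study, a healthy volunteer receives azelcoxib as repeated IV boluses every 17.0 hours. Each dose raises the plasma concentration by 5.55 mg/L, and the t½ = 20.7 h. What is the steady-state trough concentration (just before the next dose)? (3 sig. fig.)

k = ln 2 / 20.7 = 0.03349 h⁻¹
Fraction remaining after one interval: e^(−kτ) = e^(−0.03349 × 17.0) = 0.5659
R = 1 / (1 − 0.5659) = 2.304
Css,max = 5.55 × 2.304 = 12.79 mg/L
Css,min = Css,max × e^(−kτ) = 12.79 × 0.5659 ≈ 7.24 mg/L

7.24 mg/L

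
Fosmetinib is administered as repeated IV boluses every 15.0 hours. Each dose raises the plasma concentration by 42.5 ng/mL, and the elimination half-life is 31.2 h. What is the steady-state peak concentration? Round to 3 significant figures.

k = ln 2 / 31.2 = 0.02222 h⁻¹
Fraction remaining after one interval: e^(−kτ) = e^(−0.02222 × 15.0) = 0.7166
R = 1 / (1 − 0.7166) = 3.529
Css,max = 42.5 × 3.529 ≈ 150 ng/mL

150 ng/mL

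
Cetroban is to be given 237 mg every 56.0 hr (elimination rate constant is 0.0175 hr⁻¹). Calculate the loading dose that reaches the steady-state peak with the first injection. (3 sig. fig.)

379 mg

Accumulation ratio R = 1 / (1 − e^(−kτ)) = 1 / (1 − e^(−0.01750×56.0)) = 1 / (1 − 0.3753) = 1.601
Loading dose = maintenance dose × R = 237 × 1.601 ≈ 379 mg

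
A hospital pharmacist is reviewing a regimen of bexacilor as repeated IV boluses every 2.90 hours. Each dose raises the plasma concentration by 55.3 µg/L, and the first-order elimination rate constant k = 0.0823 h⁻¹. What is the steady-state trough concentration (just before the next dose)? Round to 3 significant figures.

205 µg/L

Fraction remaining after one interval: e^(−kτ) = e^(−0.08230 × 2.90) = 0.7877
R = 1 / (1 − 0.7877) = 4.710
Css,max = 55.3 × 4.710 = 260.4 µg/L
Css,min = Css,max × e^(−kτ) = 260.4 × 0.7877 ≈ 205 µg/L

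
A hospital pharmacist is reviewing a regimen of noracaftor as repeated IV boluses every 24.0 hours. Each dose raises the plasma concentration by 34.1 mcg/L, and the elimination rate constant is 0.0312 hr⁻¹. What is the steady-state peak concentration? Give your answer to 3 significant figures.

Fraction remaining after one interval: e^(−kτ) = e^(−0.03120 × 24.0) = 0.4729
R = 1 / (1 − 0.4729) = 1.897
Css,max = 34.1 × 1.897 ≈ 64.7 mcg/L

64.7 mcg/L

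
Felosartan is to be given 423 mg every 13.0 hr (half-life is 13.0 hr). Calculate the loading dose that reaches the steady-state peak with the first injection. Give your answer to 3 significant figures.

846 mg

k = ln 2 / 13.0 = 0.05332 hr⁻¹
Accumulation ratio R = 1 / (1 − e^(−kτ)) = 1 / (1 − e^(−0.05332×13.0)) = 1 / (1 − 0.5000) = 2.000
Loading dose = maintenance dose × R = 423 × 2.000 ≈ 846 mg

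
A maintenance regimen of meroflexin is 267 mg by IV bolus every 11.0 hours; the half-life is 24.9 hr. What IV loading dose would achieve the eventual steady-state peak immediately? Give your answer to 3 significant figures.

1010 mg

k = ln 2 / 24.9 = 0.02784 hr⁻¹
Accumulation ratio R = 1 / (1 − e^(−kτ)) = 1 / (1 − e^(−0.02784×11.0)) = 1 / (1 − 0.7362) = 3.791
Loading dose = maintenance dose × R = 267 × 3.791 ≈ 1010 mg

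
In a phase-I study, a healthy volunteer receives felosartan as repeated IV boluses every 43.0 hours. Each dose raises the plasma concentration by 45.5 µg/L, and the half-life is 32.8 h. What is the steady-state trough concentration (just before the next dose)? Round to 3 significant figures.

k = ln 2 / 32.8 = 0.02113 h⁻¹
Fraction remaining after one interval: e^(−kτ) = e^(−0.02113 × 43.0) = 0.4030
R = 1 / (1 − 0.4030) = 1.675
Css,max = 45.5 × 1.675 = 76.22 µg/L
Css,min = Css,max × e^(−kτ) = 76.22 × 0.4030 ≈ 30.7 µg/L

30.7 µg/L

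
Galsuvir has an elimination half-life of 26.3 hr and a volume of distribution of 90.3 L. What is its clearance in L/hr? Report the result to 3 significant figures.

k = ln 2 / t½ = ln 2 / 26.3 = 0.02636 hr⁻¹
CL = k · V = 0.02636 × 90.3 ≈ 2.38 L/hr

2.38 L/hr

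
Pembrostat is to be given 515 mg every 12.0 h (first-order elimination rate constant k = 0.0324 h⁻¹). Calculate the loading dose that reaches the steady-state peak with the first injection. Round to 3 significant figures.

Accumulation ratio R = 1 / (1 − e^(−kτ)) = 1 / (1 − e^(−0.03240×12.0)) = 1 / (1 − 0.6779) = 3.104
Loading dose = maintenance dose × R = 515 × 3.104 ≈ 1600 mg

1600 mg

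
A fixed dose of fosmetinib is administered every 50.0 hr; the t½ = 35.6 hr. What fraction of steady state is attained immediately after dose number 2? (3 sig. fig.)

k = ln 2 / 35.6 = 0.01947 hr⁻¹
f_n = 1 − e^(−nkτ) = 1 − e^(−2 × 0.01947 × 50.0) = 1 − e^(−1.947) = 1 − 0.1427 ≈ 0.857

0.857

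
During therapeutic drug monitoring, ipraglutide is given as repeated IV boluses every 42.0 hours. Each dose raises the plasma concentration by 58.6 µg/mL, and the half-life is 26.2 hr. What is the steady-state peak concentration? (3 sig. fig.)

87.4 µg/mL

k = ln 2 / 26.2 = 0.02646 hr⁻¹
Fraction remaining after one interval: e^(−kτ) = e^(−0.02646 × 42.0) = 0.3292
R = 1 / (1 − 0.3292) = 1.491
Css,max = 58.6 × 1.491 ≈ 87.4 µg/mL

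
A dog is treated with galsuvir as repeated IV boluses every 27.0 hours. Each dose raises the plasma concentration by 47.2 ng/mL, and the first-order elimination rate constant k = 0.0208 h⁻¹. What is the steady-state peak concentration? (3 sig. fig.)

Fraction remaining after one interval: e^(−kτ) = e^(−0.02080 × 27.0) = 0.5703
R = 1 / (1 − 0.5703) = 2.327
Css,max = 47.2 × 2.327 ≈ 110 ng/mL

110 ng/mL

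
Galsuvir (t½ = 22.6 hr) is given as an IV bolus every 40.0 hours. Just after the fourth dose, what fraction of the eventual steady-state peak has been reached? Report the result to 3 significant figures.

k = ln 2 / 22.6 = 0.03067 hr⁻¹
f_n = 1 − e^(−nkτ) = 1 − e^(−4 × 0.03067 × 40.0) = 1 − e^(−4.907) = 1 − 0.007393 ≈ 0.993

0.993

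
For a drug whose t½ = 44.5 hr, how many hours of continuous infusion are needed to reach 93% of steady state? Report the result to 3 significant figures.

k = ln 2 / 44.5 = 0.01558 hr⁻¹
f = 1 − e^(−kt)  ⇒  t = −ln(1 − f) / k
t = −ln(1 − 0.93) / 0.01558 = 2.659 / 0.01558 ≈ 171 hours

171 hours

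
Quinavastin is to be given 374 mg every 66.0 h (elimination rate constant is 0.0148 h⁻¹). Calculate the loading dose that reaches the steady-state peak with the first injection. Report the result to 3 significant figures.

Accumulation ratio R = 1 / (1 − e^(−kτ)) = 1 / (1 − e^(−0.01480×66.0)) = 1 / (1 − 0.3765) = 1.604
Loading dose = maintenance dose × R = 374 × 1.604 ≈ 600 mg

600 mg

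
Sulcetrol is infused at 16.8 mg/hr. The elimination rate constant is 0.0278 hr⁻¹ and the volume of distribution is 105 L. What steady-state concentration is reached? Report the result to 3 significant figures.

CL = k · V = 0.0278 × 105 = 2.919 L/hr
Css = rate / CL = 16.8 / 2.919 ≈ 5.76 mg/L

5.76 mg/L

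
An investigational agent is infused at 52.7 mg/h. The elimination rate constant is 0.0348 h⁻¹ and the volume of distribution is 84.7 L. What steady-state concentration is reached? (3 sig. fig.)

17.9 µg/mL

CL = k · V = 0.0348 × 84.7 = 2.948 L/h
Css = rate / CL = 52.7 / 2.948 ≈ 17.9 µg/mL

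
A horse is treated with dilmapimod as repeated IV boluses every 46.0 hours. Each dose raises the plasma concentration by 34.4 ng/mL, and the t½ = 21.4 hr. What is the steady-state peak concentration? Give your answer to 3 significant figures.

44.4 ng/mL

k = ln 2 / 21.4 = 0.03239 hr⁻¹
Fraction remaining after one interval: e^(−kτ) = e^(−0.03239 × 46.0) = 0.2254
R = 1 / (1 − 0.2254) = 1.291
Css,max = 34.4 × 1.291 ≈ 44.4 ng/mL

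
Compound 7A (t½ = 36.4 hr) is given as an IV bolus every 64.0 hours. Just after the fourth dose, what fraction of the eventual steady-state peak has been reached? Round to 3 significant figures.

k = ln 2 / 36.4 = 0.01904 hr⁻¹
f_n = 1 − e^(−nkτ) = 1 − e^(−4 × 0.01904 × 64.0) = 1 − e^(−4.875) = 1 − 0.007636 ≈ 0.992

0.992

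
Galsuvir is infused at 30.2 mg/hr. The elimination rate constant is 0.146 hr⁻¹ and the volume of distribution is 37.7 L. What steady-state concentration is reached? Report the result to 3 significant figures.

5.49 µg/mL

CL = k · V = 0.146 × 37.7 = 5.504 L/hr
Css = rate / CL = 30.2 / 5.504 ≈ 5.49 µg/mL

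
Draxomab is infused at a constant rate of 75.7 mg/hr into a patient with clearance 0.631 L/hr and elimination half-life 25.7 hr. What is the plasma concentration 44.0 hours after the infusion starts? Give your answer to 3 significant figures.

83.4 mg/L

Css = rate / CL = 75.7 / 0.631 = 120.0 mg/L
k = ln 2 / 25.7 = 0.02697 hr⁻¹
C(t) = Css (1 − e^(−kt)) = 120.0 × (1 − e^(−1.187)) = 120.0 × 0.6948 ≈ 83.4 mg/L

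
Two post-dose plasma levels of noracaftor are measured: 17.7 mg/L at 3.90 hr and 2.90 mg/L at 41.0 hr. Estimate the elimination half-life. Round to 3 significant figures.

14.2 hours

k = ln(C₁/C₂) / (t₂ − t₁) = ln(17.7/2.90) / (41.0 − 3.90)
  = 1.809 / 37.10 = 0.04876 hr⁻¹
t½ = ln 2 / k = ln 2 / 0.04876 ≈ 14.2 hours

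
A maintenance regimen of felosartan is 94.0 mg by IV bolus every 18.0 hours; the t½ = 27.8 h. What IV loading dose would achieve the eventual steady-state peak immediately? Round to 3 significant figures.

260 mg

k = ln 2 / 27.8 = 0.02493 h⁻¹
Accumulation ratio R = 1 / (1 − e^(−kτ)) = 1 / (1 − e^(−0.02493×18.0)) = 1 / (1 − 0.6384) = 2.765
Loading dose = maintenance dose × R = 94.0 × 2.765 ≈ 260 mg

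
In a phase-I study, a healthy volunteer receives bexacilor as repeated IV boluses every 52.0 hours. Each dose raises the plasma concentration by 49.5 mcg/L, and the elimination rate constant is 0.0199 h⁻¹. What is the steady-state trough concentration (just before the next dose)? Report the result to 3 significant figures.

Fraction remaining after one interval: e^(−kτ) = e^(−0.01990 × 52.0) = 0.3553
R = 1 / (1 − 0.3553) = 1.551
Css,max = 49.5 × 1.551 = 76.78 mcg/L
Css,min = Css,max × e^(−kτ) = 76.78 × 0.3553 ≈ 27.3 mcg/L

27.3 mcg/L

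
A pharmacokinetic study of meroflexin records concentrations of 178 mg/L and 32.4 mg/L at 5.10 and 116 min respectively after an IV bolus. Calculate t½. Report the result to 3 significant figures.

k = ln(C₁/C₂) / (t₂ − t₁) = ln(178/32.4) / (116 − 5.10)
  = 1.704 / 110.9 = 0.01536 min⁻¹
t½ = ln 2 / k = ln 2 / 0.01536 ≈ 45.1 minutes

45.1 minutes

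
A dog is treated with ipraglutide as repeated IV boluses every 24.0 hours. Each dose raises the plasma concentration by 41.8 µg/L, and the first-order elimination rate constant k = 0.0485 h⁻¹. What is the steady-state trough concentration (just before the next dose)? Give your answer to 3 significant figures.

19.0 µg/L

Fraction remaining after one interval: e^(−kτ) = e^(−0.04850 × 24.0) = 0.3122
R = 1 / (1 − 0.3122) = 1.454
Css,max = 41.8 × 1.454 = 60.78 µg/L
Css,min = Css,max × e^(−kτ) = 60.78 × 0.3122 ≈ 19.0 µg/L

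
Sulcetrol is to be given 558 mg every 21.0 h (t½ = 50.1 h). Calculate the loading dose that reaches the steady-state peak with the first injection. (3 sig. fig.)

k = ln 2 / 50.1 = 0.01384 h⁻¹
Accumulation ratio R = 1 / (1 − e^(−kτ)) = 1 / (1 − e^(−0.01384×21.0)) = 1 / (1 − 0.7479) = 3.966
Loading dose = maintenance dose × R = 558 × 3.966 ≈ 2210 mg

2210 mg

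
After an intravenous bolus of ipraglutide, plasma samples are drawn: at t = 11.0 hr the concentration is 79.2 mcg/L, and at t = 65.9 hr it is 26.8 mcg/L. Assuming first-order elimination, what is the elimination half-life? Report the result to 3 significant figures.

k = ln(C₁/C₂) / (t₂ − t₁) = ln(79.2/26.8) / (65.9 − 11.0)
  = 1.084 / 54.90 = 0.01974 hr⁻¹
t½ = ln 2 / k = ln 2 / 0.01974 ≈ 35.1 hours

35.1 hours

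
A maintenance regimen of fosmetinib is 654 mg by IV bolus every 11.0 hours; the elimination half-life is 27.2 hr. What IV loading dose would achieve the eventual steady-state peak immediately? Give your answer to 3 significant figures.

2680 mg

k = ln 2 / 27.2 = 0.02548 hr⁻¹
Accumulation ratio R = 1 / (1 − e^(−kτ)) = 1 / (1 − e^(−0.02548×11.0)) = 1 / (1 − 0.7555) = 4.091
Loading dose = maintenance dose × R = 654 × 4.091 ≈ 2680 mg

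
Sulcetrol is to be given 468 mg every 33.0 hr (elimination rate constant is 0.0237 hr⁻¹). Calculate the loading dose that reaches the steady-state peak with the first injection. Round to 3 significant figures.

Accumulation ratio R = 1 / (1 − e^(−kτ)) = 1 / (1 − e^(−0.02370×33.0)) = 1 / (1 − 0.4574) = 1.843
Loading dose = maintenance dose × R = 468 × 1.843 ≈ 863 mg

863 mg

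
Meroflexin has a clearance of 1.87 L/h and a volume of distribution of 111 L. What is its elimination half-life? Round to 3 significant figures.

41.1 hours

k = CL / V = 1.87 / 111 = 0.01685 h⁻¹
t½ = ln 2 / k = ln 2 / 0.01685 ≈ 41.1 hours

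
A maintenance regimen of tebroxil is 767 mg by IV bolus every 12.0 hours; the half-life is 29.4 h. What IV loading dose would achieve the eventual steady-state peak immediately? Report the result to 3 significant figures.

k = ln 2 / 29.4 = 0.02358 h⁻¹
Accumulation ratio R = 1 / (1 − e^(−kτ)) = 1 / (1 − e^(−0.02358×12.0)) = 1 / (1 − 0.7536) = 4.058
Loading dose = maintenance dose × R = 767 × 4.058 ≈ 3110 mg

3110 mg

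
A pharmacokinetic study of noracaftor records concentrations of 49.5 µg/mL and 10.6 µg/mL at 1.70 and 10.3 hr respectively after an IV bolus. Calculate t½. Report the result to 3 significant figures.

k = ln(C₁/C₂) / (t₂ − t₁) = ln(49.5/10.6) / (10.3 − 1.70)
  = 1.541 / 8.600 = 0.1792 hr⁻¹
t½ = ln 2 / k = ln 2 / 0.1792 ≈ 3.87 hours

3.87 hours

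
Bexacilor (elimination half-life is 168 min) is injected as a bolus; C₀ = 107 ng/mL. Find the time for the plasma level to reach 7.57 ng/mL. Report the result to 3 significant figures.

k = ln 2 / 168 = 0.004126 min⁻¹
C(t) = C₀ e^(−kt)  ⇒  t = ln(C₀/C) / k
t = ln(107/7.57) / 0.004126 = 2.649 / 0.004126 ≈ 642 minutes

642 minutes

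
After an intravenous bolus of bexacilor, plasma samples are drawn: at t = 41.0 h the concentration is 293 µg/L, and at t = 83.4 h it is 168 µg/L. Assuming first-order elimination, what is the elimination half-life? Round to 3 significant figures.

52.8 hours

k = ln(C₁/C₂) / (t₂ − t₁) = ln(293/168) / (83.4 − 41.0)
  = 0.5562 / 42.40 = 0.01312 h⁻¹
t½ = ln 2 / k = ln 2 / 0.01312 ≈ 52.8 hours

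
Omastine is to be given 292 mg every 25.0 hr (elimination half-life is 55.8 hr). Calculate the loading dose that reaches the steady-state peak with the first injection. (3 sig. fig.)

1090 mg

k = ln 2 / 55.8 = 0.01242 hr⁻¹
Accumulation ratio R = 1 / (1 − e^(−kτ)) = 1 / (1 − e^(−0.01242×25.0)) = 1 / (1 − 0.7330) = 3.746
Loading dose = maintenance dose × R = 292 × 3.746 ≈ 1090 mg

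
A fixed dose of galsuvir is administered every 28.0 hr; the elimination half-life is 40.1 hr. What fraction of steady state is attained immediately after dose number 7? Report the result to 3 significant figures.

0.966

k = ln 2 / 40.1 = 0.01729 hr⁻¹
f_n = 1 − e^(−nkτ) = 1 − e^(−7 × 0.01729 × 28.0) = 1 − e^(−3.388) = 1 − 0.03378 ≈ 0.966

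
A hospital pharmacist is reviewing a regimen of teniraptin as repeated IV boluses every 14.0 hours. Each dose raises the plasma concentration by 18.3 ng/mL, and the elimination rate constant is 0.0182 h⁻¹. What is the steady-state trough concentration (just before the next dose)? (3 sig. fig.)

63.1 ng/mL

Fraction remaining after one interval: e^(−kτ) = e^(−0.01820 × 14.0) = 0.7751
R = 1 / (1 − 0.7751) = 4.446
Css,max = 18.3 × 4.446 = 81.36 ng/mL
Css,min = Css,max × e^(−kτ) = 81.36 × 0.7751 ≈ 63.1 ng/mL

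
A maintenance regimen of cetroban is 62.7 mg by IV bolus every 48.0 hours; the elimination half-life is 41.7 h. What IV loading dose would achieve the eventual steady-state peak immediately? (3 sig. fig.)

114 mg

k = ln 2 / 41.7 = 0.01662 h⁻¹
Accumulation ratio R = 1 / (1 − e^(−kτ)) = 1 / (1 − e^(−0.01662×48.0)) = 1 / (1 − 0.4503) = 1.819
Loading dose = maintenance dose × R = 62.7 × 1.819 ≈ 114 mg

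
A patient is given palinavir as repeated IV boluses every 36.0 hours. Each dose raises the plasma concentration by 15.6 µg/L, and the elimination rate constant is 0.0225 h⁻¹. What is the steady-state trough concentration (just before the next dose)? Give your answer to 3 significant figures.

Fraction remaining after one interval: e^(−kτ) = e^(−0.02250 × 36.0) = 0.4449
R = 1 / (1 − 0.4449) = 1.801
Css,max = 15.6 × 1.801 = 28.10 µg/L
Css,min = Css,max × e^(−kτ) = 28.10 × 0.4449 ≈ 12.5 µg/L

12.5 µg/L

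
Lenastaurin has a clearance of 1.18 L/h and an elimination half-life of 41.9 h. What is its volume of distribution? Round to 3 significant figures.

71.3 L

k = ln 2 / t½ = ln 2 / 41.9 = 0.01654 h⁻¹
V = CL / k = 1.18 / 0.01654 ≈ 71.3 L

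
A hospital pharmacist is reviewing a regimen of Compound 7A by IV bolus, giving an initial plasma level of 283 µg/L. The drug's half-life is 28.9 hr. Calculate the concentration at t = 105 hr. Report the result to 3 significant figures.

k = ln 2 / 28.9 = 0.02398 hr⁻¹
C(t) = C₀ e^(−kt) = 283 × e^(−0.02398 × 105) = 283 × e^(−2.518) = 283 × 0.08059 ≈ 22.8 µg/L

22.8 µg/L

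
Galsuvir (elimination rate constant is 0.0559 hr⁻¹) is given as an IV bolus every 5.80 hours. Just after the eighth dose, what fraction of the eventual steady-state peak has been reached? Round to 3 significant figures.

0.925

f_n = 1 − e^(−nkτ) = 1 − e^(−8 × 0.05590 × 5.80) = 1 − e^(−2.594) = 1 − 0.07474 ≈ 0.925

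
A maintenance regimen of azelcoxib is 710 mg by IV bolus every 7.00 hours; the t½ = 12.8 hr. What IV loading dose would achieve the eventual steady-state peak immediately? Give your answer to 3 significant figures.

2250 mg

k = ln 2 / 12.8 = 0.05415 hr⁻¹
Accumulation ratio R = 1 / (1 − e^(−kτ)) = 1 / (1 − e^(−0.05415×7.00)) = 1 / (1 − 0.6845) = 3.170
Loading dose = maintenance dose × R = 710 × 3.170 ≈ 2250 mg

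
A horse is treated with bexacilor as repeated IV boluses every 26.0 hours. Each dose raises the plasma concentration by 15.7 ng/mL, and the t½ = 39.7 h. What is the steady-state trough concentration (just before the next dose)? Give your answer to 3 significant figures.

k = ln 2 / 39.7 = 0.01746 h⁻¹
Fraction remaining after one interval: e^(−kτ) = e^(−0.01746 × 26.0) = 0.6351
R = 1 / (1 − 0.6351) = 2.741
Css,max = 15.7 × 2.741 = 43.03 ng/mL
Css,min = Css,max × e^(−kτ) = 43.03 × 0.6351 ≈ 27.3 ng/mL

27.3 ng/mL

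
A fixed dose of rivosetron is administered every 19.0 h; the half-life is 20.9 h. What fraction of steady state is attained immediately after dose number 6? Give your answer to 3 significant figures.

0.977

k = ln 2 / 20.9 = 0.03316 h⁻¹
f_n = 1 − e^(−nkτ) = 1 − e^(−6 × 0.03316 × 19.0) = 1 − e^(−3.781) = 1 − 0.02280 ≈ 0.977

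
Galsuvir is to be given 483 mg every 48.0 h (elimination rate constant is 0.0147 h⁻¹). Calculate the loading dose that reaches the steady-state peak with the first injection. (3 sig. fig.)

954 mg

Accumulation ratio R = 1 / (1 − e^(−kτ)) = 1 / (1 − e^(−0.01470×48.0)) = 1 / (1 − 0.4938) = 1.976
Loading dose = maintenance dose × R = 483 × 1.976 ≈ 954 mg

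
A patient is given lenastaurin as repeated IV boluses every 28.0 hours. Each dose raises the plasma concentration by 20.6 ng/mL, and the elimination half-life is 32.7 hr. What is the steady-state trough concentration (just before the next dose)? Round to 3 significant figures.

k = ln 2 / 32.7 = 0.02120 hr⁻¹
Fraction remaining after one interval: e^(−kτ) = e^(−0.02120 × 28.0) = 0.5524
R = 1 / (1 − 0.5524) = 2.234
Css,max = 20.6 × 2.234 = 46.02 ng/mL
Css,min = Css,max × e^(−kτ) = 46.02 × 0.5524 ≈ 25.4 ng/mL

25.4 ng/mL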